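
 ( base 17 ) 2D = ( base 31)1G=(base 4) 233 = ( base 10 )47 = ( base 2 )101111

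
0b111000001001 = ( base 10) 3593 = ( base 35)2wn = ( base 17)c76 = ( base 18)B1B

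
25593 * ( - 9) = -230337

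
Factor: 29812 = 2^2*29^1 *257^1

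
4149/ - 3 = -1383/1 = -1383.00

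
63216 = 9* 7024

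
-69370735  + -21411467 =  - 90782202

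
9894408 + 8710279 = 18604687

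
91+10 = 101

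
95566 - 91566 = 4000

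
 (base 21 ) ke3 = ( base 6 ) 110113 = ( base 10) 9117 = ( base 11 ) 6939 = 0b10001110011101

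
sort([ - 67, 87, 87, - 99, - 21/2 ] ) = [  -  99, - 67, - 21/2,87, 87 ]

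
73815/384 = 192+29/128= 192.23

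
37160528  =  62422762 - 25262234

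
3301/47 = 70 + 11/47  =  70.23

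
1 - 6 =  - 5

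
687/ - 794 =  - 687/794 = - 0.87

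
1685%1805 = 1685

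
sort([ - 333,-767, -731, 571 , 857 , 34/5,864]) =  [ - 767,-731, - 333,34/5,571,857,864]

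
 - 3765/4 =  -942 + 3/4 = - 941.25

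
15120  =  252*60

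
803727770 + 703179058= 1506906828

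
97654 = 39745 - -57909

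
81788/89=918 + 86/89 = 918.97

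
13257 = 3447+9810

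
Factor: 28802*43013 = 1238860426 = 2^1  *14401^1*43013^1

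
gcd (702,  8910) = 54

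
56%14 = 0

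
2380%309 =217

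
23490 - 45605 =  - 22115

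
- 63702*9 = -573318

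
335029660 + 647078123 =982107783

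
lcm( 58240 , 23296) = 116480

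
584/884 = 146/221 = 0.66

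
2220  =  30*74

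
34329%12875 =8579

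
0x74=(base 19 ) 62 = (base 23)51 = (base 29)40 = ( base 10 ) 116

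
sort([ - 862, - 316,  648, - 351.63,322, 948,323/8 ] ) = [ - 862, - 351.63,  -  316,323/8,322, 648, 948]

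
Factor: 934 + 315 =1249^1 =1249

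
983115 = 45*21847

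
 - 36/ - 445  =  36/445= 0.08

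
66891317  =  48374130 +18517187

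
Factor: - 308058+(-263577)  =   - 3^2* 5^1 * 12703^1= - 571635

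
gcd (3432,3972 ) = 12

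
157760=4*39440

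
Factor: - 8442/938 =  - 3^2 = - 9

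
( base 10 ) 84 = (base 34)2G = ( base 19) 48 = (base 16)54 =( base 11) 77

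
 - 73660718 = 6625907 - 80286625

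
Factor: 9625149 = 3^4*331^1*359^1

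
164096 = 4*41024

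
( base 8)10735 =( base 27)67a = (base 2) 1000111011101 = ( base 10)4573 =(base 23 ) 8ej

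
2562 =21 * 122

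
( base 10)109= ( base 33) 3a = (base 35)34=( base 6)301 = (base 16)6D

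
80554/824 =97 + 313/412 = 97.76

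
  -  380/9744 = -1 + 2341/2436  =  -  0.04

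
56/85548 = 14/21387 = 0.00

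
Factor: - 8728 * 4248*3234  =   - 2^7*3^3*7^2*11^1*59^1*1091^1 = -  119905543296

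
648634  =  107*6062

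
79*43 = 3397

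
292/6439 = 292/6439 = 0.05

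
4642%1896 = 850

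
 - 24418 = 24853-49271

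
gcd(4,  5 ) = 1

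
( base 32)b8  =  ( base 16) 168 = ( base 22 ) g8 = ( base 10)360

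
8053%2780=2493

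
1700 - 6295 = - 4595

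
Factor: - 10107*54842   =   - 2^1*3^2 * 17^1*1123^1* 1613^1=- 554288094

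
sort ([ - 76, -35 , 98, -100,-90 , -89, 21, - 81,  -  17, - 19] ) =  [ - 100, - 90,-89,-81, - 76, -35, - 19, - 17,21,  98] 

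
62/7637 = 62/7637 = 0.01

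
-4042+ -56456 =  - 60498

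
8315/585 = 1663/117 = 14.21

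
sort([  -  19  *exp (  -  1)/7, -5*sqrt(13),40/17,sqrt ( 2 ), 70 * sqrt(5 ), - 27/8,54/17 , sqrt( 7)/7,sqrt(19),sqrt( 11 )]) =[ - 5 * sqrt(13 ),  -  27/8,  -  19 * exp( - 1 )/7,sqrt(7 ) /7, sqrt( 2),40/17,54/17,sqrt(11 ) , sqrt(19 ), 70*sqrt(5)]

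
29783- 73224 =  - 43441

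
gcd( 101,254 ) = 1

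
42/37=42/37 = 1.14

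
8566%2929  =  2708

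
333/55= 6 + 3/55=6.05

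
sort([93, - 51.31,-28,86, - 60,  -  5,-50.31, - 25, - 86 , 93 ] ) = [ - 86, - 60, - 51.31, - 50.31, - 28, - 25, - 5, 86,93,93]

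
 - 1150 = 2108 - 3258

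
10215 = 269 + 9946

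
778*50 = 38900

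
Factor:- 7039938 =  - 2^1*3^1*17^1*69019^1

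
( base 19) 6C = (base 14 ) 90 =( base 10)126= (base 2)1111110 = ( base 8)176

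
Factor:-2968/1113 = - 8/3 = - 2^3*3^ (-1) 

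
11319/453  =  24+149/151=24.99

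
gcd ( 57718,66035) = 1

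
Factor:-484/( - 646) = 2^1*11^2*17^( - 1)*19^( - 1)= 242/323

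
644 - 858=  - 214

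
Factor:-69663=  - 3^1*11^1 *2111^1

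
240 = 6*40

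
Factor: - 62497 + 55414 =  - 7083 = - 3^2*787^1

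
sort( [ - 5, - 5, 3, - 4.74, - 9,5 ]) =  [- 9,-5,-5, - 4.74, 3,5] 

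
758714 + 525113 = 1283827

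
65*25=1625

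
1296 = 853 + 443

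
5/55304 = 5/55304 = 0.00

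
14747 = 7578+7169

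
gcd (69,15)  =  3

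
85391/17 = 5023 = 5023.00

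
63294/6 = 10549 = 10549.00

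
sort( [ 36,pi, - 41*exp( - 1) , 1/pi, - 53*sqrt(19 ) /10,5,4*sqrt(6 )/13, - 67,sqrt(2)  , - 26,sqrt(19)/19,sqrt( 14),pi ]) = [  -  67, - 26, - 53*sqrt(19)/10, - 41 * exp( - 1 ),sqrt(19 )/19,1/pi,4 * sqrt (6 )/13, sqrt(  2 ), pi , pi , sqrt( 14 ),5, 36]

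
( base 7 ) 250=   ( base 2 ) 10000101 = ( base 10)133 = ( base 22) 61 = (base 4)2011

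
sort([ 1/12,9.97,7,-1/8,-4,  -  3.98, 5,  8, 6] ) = [ - 4,  -  3.98, - 1/8, 1/12,5,  6, 7, 8,9.97 ]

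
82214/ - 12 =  - 6852 + 5/6 = - 6851.17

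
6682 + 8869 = 15551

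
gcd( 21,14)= 7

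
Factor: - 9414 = - 2^1*3^2 * 523^1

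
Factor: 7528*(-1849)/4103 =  - 2^3*11^( - 1)*43^2*373^(  -  1)*941^1= -13919272/4103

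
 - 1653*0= 0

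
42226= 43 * 982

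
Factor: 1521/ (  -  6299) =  - 3^2*13^2*6299^( - 1)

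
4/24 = 1/6 = 0.17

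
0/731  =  0= 0.00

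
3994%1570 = 854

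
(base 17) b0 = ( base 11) 160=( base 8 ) 273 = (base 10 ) 187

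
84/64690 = 42/32345 = 0.00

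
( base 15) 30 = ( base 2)101101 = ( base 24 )1l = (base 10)45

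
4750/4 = 2375/2 = 1187.50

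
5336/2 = 2668 = 2668.00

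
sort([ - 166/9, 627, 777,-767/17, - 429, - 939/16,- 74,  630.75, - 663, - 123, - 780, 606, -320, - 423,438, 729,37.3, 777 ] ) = [ - 780, - 663, -429, - 423, - 320,-123, - 74, - 939/16, - 767/17, - 166/9,37.3 , 438,606, 627,630.75 , 729, 777, 777 ] 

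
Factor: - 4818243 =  - 3^1*1606081^1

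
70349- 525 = 69824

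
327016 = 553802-226786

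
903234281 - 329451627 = 573782654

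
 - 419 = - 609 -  - 190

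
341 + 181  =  522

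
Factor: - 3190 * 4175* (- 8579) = 2^1*5^3*11^1*23^1*29^1 * 167^1*373^1 = 114257266750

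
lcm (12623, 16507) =214591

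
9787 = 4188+5599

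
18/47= 18/47 = 0.38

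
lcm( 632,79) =632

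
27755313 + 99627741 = 127383054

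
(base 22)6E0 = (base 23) 61F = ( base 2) 110010001100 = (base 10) 3212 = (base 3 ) 11101222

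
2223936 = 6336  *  351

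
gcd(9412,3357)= 1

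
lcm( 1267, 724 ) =5068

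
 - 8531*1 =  - 8531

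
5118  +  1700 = 6818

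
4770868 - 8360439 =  - 3589571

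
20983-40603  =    -  19620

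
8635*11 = 94985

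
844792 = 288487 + 556305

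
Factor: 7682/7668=3841/3834  =  2^( - 1)*3^(-3 )*23^1*71^( - 1 )*167^1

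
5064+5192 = 10256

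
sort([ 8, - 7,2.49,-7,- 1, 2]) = [-7, - 7, - 1,2, 2.49,8 ]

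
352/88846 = 176/44423 = 0.00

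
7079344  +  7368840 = 14448184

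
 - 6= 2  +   - 8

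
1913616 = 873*2192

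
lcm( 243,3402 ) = 3402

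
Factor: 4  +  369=373 = 373^1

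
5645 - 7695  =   - 2050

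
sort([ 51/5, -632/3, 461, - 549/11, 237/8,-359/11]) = [-632/3, - 549/11, - 359/11, 51/5,237/8,  461] 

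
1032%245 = 52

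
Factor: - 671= - 11^1*61^1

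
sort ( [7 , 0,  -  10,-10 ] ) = [- 10 ,-10  ,  0,7] 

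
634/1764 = 317/882 = 0.36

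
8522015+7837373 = 16359388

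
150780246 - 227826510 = - 77046264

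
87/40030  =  87/40030 = 0.00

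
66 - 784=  - 718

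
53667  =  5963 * 9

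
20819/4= 5204  +  3/4  =  5204.75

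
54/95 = 54/95 = 0.57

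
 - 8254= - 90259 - - 82005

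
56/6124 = 14/1531 = 0.01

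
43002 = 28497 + 14505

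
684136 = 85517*8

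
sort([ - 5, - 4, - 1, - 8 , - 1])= [ - 8, - 5, - 4 ,-1 , - 1]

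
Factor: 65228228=2^2*13^1*1019^1*1231^1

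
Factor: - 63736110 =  -2^1*3^2* 5^1 *708179^1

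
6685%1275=310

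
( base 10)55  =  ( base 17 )34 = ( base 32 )1N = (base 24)27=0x37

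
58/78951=58/78951=0.00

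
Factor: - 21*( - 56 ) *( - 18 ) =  - 2^4*3^3*7^2 = - 21168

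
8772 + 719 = 9491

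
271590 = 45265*6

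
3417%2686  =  731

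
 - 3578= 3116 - 6694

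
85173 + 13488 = 98661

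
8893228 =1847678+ 7045550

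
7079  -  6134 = 945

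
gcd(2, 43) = 1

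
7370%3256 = 858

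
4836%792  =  84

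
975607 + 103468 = 1079075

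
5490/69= 1830/23 = 79.57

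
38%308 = 38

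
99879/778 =99879/778 = 128.38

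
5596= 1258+4338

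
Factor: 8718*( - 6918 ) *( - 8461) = 2^2 * 3^2*1153^1*1453^1 *8461^1 = 510292420164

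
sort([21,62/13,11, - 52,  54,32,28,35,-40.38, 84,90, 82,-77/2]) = [-52, - 40.38 , - 77/2,62/13,  11,21, 28,32,  35, 54,82, 84,90]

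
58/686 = 29/343  =  0.08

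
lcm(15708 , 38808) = 659736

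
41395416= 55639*744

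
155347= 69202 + 86145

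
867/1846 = 867/1846 = 0.47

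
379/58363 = 379/58363 = 0.01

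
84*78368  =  6582912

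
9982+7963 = 17945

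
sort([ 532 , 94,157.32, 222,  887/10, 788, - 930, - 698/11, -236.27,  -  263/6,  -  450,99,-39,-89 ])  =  [ - 930,-450, - 236.27, - 89, - 698/11,-263/6,-39,  887/10 , 94,99,157.32,222, 532, 788]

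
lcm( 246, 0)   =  0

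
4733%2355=23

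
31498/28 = 1124+13/14= 1124.93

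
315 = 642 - 327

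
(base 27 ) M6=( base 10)600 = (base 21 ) 17C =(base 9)736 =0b1001011000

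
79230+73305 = 152535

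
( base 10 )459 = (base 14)24b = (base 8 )713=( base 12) 323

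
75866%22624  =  7994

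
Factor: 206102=2^1*13^1*7927^1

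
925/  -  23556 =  - 925/23556 = -  0.04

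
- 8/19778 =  - 1+ 9885/9889 = -0.00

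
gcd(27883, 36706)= 1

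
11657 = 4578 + 7079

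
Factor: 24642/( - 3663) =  - 74/11 = - 2^1*11^(  -  1)*37^1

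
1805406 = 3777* 478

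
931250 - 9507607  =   - 8576357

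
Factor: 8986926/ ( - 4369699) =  - 2^1 * 3^1*13^1*29^2*137^1*4369699^( - 1 )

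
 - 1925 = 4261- 6186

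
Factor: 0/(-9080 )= 0= 0^1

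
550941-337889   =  213052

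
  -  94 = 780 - 874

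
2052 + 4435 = 6487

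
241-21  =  220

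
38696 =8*4837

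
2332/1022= 1166/511= 2.28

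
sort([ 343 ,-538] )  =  [ - 538, 343 ] 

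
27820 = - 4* ( - 6955) 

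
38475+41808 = 80283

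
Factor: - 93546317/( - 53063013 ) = 3^( - 1)*127^( - 1) * 139273^( - 1 )*93546317^1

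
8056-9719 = -1663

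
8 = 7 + 1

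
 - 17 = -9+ - 8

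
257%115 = 27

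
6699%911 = 322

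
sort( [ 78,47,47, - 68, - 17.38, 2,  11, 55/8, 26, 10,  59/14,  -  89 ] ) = [ - 89, - 68, - 17.38, 2, 59/14,  55/8, 10, 11, 26, 47,  47,  78 ] 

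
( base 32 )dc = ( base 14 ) 228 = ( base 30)e8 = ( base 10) 428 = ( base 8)654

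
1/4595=1/4595 = 0.00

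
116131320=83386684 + 32744636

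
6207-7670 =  - 1463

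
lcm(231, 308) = 924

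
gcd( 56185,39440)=85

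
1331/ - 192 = -7 + 13/192 = - 6.93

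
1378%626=126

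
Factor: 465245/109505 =181^( - 1)*769^1 = 769/181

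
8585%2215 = 1940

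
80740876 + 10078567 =90819443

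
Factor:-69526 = -2^1 *34763^1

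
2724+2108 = 4832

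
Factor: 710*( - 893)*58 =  - 36773740 = - 2^2*5^1  *19^1*29^1*47^1*71^1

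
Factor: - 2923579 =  - 31^1* 94309^1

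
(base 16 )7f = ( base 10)127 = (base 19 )6D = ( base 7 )241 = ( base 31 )43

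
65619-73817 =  - 8198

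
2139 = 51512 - 49373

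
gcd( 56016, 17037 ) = 9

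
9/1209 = 3/403=0.01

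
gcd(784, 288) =16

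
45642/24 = 1901 + 3/4 = 1901.75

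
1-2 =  - 1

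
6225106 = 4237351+1987755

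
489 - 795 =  - 306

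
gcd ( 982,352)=2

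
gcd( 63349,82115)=11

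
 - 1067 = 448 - 1515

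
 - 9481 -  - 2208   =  -7273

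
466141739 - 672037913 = - 205896174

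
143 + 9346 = 9489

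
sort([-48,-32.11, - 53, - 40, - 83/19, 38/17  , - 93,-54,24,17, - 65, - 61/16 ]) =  [ - 93, - 65,  -  54,  -  53,-48,-40,-32.11,-83/19,  -  61/16,38/17, 17,24 ] 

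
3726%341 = 316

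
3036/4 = 759 = 759.00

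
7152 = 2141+5011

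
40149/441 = 91 + 2/49 = 91.04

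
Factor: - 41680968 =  - 2^3*3^1*7^2*23^2*67^1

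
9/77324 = 9/77324= 0.00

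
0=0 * 21852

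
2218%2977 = 2218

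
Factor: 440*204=89760 = 2^5*3^1*5^1 * 11^1*17^1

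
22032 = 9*2448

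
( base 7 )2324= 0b1101010011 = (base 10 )851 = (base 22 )1GF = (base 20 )22b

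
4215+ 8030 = 12245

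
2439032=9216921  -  6777889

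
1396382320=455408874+940973446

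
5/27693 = 5/27693 = 0.00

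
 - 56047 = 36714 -92761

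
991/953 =991/953 = 1.04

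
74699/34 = 74699/34 = 2197.03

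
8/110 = 4/55 =0.07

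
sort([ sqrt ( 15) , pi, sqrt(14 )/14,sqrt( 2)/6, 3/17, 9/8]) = [ 3/17, sqrt( 2)/6, sqrt( 14)/14,9/8, pi,sqrt(15)] 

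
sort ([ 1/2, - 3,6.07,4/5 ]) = [ - 3,1/2,  4/5,6.07 ]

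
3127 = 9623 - 6496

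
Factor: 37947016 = 2^3*293^1*16189^1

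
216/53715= 72/17905=0.00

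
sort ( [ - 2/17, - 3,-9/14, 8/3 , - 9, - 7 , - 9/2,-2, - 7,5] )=[  -  9,- 7, - 7, - 9/2, - 3, - 2, - 9/14 , - 2/17 , 8/3, 5]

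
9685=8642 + 1043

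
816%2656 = 816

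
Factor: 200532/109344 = 2^ ( - 3)*67^( - 1)*983^1 =983/536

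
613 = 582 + 31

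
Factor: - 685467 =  - 3^2*76163^1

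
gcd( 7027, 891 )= 1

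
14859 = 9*1651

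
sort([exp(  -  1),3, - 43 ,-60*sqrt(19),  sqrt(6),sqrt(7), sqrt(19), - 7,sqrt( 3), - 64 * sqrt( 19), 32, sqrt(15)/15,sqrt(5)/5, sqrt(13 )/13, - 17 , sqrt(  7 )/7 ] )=[-64*sqrt( 19),-60*sqrt(19 ) ,-43, - 17, -7, sqrt( 15) /15,sqrt(13 )/13,exp(  -  1),sqrt(7)/7,  sqrt( 5)/5, sqrt(3), sqrt(6 ) , sqrt( 7) , 3,  sqrt (19 ),32]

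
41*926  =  37966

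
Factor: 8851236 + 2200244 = 2^3*5^1*11^1*25117^1 = 11051480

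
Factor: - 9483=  - 3^1 *29^1*109^1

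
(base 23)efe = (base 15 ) 247a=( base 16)1E55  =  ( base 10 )7765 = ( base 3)101122121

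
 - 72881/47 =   -  1551 + 16/47 = -  1550.66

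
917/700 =1 + 31/100 = 1.31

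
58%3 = 1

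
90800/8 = 11350 = 11350.00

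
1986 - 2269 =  - 283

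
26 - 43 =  - 17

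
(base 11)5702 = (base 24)D0G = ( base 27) a7p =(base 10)7504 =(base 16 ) 1D50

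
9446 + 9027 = 18473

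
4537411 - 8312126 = -3774715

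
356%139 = 78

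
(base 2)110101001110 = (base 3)11200011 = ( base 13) 1720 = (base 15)1021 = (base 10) 3406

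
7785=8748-963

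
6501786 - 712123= 5789663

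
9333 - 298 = 9035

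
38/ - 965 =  - 1 + 927/965 = -  0.04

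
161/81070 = 161/81070= 0.00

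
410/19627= 410/19627 =0.02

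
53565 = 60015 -6450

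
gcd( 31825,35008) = 1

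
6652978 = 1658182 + 4994796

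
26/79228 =13/39614=   0.00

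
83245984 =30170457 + 53075527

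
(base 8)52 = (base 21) 20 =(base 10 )42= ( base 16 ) 2A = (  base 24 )1I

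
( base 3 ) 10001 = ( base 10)82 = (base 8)122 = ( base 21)3J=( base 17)4E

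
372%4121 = 372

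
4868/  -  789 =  - 4868/789 = - 6.17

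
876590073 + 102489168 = 979079241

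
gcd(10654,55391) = 7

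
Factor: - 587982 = -2^1*3^1*43^2*53^1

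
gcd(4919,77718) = 1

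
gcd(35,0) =35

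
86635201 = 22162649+64472552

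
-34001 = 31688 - 65689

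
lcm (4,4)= 4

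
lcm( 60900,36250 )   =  1522500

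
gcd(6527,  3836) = 1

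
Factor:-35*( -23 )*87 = 70035 =3^1*5^1*7^1*23^1*29^1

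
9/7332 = 3/2444 = 0.00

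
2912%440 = 272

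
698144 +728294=1426438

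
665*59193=39363345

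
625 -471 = 154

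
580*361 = 209380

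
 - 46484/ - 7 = 46484/7 = 6640.57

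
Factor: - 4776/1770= - 2^2*5^( - 1)*59^( - 1) *199^1 = - 796/295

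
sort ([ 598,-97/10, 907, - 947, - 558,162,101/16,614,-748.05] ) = [ - 947, - 748.05, - 558 , - 97/10,101/16,162, 598, 614,907]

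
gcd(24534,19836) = 522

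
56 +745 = 801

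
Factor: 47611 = 47^1*1013^1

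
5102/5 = 1020 + 2/5  =  1020.40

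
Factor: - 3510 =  - 2^1 *3^3*5^1 * 13^1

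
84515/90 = 16903/18 = 939.06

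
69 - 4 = 65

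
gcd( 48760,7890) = 10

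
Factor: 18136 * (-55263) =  - 1002249768 = - 2^3*3^1*13^2*109^1 *2267^1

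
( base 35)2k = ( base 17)55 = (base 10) 90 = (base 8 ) 132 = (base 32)2Q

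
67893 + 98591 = 166484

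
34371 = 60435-26064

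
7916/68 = 116 +7/17=116.41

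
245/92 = 245/92 = 2.66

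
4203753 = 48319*87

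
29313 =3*9771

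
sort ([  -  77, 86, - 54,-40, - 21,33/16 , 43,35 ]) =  [ - 77, - 54,-40, - 21, 33/16 , 35,43, 86]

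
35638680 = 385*92568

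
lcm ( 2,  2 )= 2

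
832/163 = 832/163 = 5.10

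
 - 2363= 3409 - 5772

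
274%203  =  71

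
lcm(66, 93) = 2046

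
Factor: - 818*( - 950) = 2^2*5^2*19^1*409^1 = 777100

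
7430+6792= 14222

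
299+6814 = 7113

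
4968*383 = 1902744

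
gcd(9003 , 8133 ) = 3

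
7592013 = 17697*429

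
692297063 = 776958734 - 84661671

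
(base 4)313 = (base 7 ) 106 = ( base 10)55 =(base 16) 37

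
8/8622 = 4/4311=0.00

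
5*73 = 365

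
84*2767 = 232428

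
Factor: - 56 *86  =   - 4816 = - 2^4*7^1*43^1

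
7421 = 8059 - 638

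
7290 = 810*9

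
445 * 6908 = 3074060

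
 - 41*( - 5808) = 238128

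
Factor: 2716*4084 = 11092144 = 2^4 * 7^1 * 97^1*1021^1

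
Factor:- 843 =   -  3^1*281^1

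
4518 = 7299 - 2781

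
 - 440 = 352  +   - 792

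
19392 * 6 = 116352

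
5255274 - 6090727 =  - 835453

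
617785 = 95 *6503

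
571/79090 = 571/79090 = 0.01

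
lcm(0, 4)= 0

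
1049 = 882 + 167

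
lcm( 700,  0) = 0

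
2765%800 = 365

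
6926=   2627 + 4299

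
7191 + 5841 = 13032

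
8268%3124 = 2020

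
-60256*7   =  -421792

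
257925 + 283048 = 540973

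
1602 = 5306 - 3704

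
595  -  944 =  - 349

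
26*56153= 1459978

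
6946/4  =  3473/2=1736.50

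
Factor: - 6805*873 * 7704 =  - 2^3*3^4 * 5^1 * 97^1 * 107^1*1361^1  =  - 45767653560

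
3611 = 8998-5387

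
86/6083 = 86/6083 = 0.01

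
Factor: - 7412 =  - 2^2*17^1*109^1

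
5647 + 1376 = 7023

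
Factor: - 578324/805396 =-163/227 = - 163^1*227^ ( - 1 ) 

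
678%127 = 43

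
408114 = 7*58302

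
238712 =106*2252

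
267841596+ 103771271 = 371612867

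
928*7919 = 7348832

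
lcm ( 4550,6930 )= 450450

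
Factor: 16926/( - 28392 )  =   - 2^(-2)*13^( - 1)* 31^1= - 31/52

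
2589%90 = 69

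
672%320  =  32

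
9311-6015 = 3296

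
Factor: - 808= - 2^3*101^1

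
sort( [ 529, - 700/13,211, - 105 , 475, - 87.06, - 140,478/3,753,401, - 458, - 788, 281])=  [ - 788, -458 , -140, - 105, - 87.06,  -  700/13,478/3, 211,281,401, 475, 529, 753 ] 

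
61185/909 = 67+94/303 = 67.31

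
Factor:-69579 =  - 3^4*859^1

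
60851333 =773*78721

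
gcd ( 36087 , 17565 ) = 3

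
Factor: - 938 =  - 2^1 * 7^1*67^1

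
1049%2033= 1049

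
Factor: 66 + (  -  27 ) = 3^1 * 13^1 = 39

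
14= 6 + 8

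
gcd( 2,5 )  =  1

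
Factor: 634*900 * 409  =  2^3 * 3^2*5^2*317^1 * 409^1  =  233375400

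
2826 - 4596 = -1770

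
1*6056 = 6056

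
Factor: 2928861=3^2*13^1*25033^1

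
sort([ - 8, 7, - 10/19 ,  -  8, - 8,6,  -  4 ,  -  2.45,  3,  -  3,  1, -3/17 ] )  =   [ - 8, - 8,-8,-4, - 3, - 2.45, - 10/19,-3/17,  1, 3, 6 , 7] 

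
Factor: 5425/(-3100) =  - 7/4 = -2^( - 2 )*7^1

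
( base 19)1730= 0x24e3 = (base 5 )300233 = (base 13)43B5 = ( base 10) 9443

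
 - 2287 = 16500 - 18787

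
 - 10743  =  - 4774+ - 5969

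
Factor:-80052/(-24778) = 42/13 = 2^1 * 3^1 * 7^1*13^(- 1)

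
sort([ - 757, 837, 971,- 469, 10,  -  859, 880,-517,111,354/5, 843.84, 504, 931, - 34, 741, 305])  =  [ - 859,  -  757, - 517 , -469, - 34, 10,  354/5,111, 305, 504, 741,  837, 843.84 , 880 , 931, 971]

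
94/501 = 94/501 = 0.19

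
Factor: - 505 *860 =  - 2^2 *5^2*43^1*101^1 = -434300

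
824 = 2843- 2019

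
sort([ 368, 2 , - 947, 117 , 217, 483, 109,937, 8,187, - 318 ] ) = [ - 947, - 318,2, 8 , 109, 117, 187,217,368, 483 , 937] 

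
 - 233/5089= - 1  +  4856/5089 =- 0.05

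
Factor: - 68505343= -137^1 * 673^1*743^1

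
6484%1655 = 1519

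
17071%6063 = 4945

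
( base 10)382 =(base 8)576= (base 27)e4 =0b101111110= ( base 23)GE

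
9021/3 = 3007 = 3007.00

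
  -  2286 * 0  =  0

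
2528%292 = 192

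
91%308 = 91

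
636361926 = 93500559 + 542861367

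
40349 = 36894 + 3455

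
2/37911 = 2/37911 = 0.00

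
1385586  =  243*5702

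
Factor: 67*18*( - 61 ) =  - 73566 = - 2^1*3^2*61^1*67^1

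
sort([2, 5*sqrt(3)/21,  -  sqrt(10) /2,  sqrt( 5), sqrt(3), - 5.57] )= [ - 5.57, - sqrt( 10)/2,5 * sqrt( 3)/21,  sqrt( 3), 2, sqrt(5) ] 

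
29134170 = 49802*585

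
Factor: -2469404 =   -  2^2*7^2*43^1 * 293^1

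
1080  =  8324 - 7244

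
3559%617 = 474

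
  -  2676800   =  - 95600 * 28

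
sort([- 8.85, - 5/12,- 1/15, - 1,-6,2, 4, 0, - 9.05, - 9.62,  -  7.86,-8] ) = [- 9.62, - 9.05, - 8.85, - 8, - 7.86,  -  6, - 1, - 5/12,-1/15,0,2,4] 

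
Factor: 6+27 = 33 = 3^1*11^1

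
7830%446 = 248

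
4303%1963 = 377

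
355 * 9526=3381730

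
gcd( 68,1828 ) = 4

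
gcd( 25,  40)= 5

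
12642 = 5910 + 6732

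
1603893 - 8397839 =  - 6793946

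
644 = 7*92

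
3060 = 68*45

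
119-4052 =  - 3933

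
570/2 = 285= 285.00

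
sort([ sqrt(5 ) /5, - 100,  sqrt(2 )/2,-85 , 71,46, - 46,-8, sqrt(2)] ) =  [ - 100 , - 85 ,- 46 , - 8,sqrt (5) /5, sqrt(2 ) /2,sqrt (2), 46,71]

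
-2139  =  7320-9459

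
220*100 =22000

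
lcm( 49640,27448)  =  2333080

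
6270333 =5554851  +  715482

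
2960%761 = 677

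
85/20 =4+1/4 = 4.25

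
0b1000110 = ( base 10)70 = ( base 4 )1012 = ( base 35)20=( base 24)2M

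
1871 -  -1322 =3193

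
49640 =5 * 9928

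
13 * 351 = 4563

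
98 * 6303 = 617694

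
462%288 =174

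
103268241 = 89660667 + 13607574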